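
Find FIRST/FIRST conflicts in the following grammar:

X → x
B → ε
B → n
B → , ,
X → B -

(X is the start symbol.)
No FIRST/FIRST conflicts.

A FIRST/FIRST conflict occurs when two productions N → α and N → β for the same non-terminal have FIRST(α) ∩ FIRST(β) ≠ ∅ (with ε ∈ FIRST of a nullable right-hand side, so two nullable alternatives also conflict).

FIRST sets of the non-terminals at (or reachable through a nullable prefix from) the front of some alternative:
  FIRST(B) = { ',', 'n', ε }

Productions for X:
  X → x: FIRST = { 'x' }
  X → B -: FIRST = { ',', '-', 'n' }
Productions for B:
  B → ε: FIRST = { ε }
  B → n: FIRST = { 'n' }
  B → , ,: FIRST = { ',' }

All alternatives of each non-terminal have pairwise disjoint FIRST sets.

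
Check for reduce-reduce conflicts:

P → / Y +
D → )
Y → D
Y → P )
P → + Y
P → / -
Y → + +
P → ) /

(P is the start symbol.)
No reduce-reduce conflicts

Augment with P' → P and build the canonical LR(0) collection (I0 = CLOSURE({[P' → . P]}), then GOTO on every symbol after a dot until no new states appear). It has 16 states:
  I0: { [P → . ) /], [P → . + Y], [P → . / -], [P → . / Y +], [P' → . P] }  — shift
  I1: { [P → ) . /] }  — shift
  I2: { [D → . )], [P → + . Y], [P → . ) /], [P → . + Y], [P → . / -], [P → . / Y +], [Y → . + +], [Y → . D], [Y → . P )] }  — shift
  I3: { [D → . )], [P → . ) /], [P → . + Y], [P → . / -], [P → . / Y +], [P → / . -], [P → / . Y +], [Y → . + +], [Y → . D], [Y → . P )] }  — shift
  I4: { [P' → P .] }  — accept
  I5: { [D → ) .], [P → ) . /] }  — shift, reduce
  I6: { [D → . )], [P → + . Y], [P → . ) /], [P → . + Y], [P → . / -], [P → . / Y +], [Y → + . +], [Y → . + +], [Y → . D], [Y → . P )] }  — shift
  I7: { [P → / - .] }  — reduce
  I8: { [Y → D .] }  — reduce
  I9: { [Y → P . )] }  — shift
  I10: { [P → / Y . +] }  — shift
  I11: { [P → / Y + .] }  — reduce
  I12: { [Y → P ) .] }  — reduce
  I13: { [D → . )], [P → + . Y], [P → . ) /], [P → . + Y], [P → . / -], [P → . / Y +], [Y → + + .], [Y → + . +], [Y → . + +], [Y → . D], [Y → . P )] }  — shift, reduce
  I14: { [P → + Y .] }  — reduce
  I15: { [P → ) / .] }  — reduce

No state contains more than one complete item.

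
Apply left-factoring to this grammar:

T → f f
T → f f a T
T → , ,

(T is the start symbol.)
Left-factoring transforms A → αβ₁ | αβ₂ into A → αA' and A' → β₁ | β₂
(α is the longest common prefix among the alternatives). Repeat until
no nonterminal has two alternatives with a common prefix.

Round 1: T has alternatives sharing prefix 'f f'. Introduce T': T → f f T'
  Add: T' → ε
  Add: T' → a T

No remaining common prefixes — done.

Resulting grammar:
T → f f T'
T' → ε
T' → a T
T → , ,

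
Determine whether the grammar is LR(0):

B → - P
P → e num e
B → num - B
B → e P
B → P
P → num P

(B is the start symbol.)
Augment with B' → B and build the canonical LR(0) collection (I0 = CLOSURE({[B' → . B]}), then GOTO on every symbol after a dot until no new states appear). It has 17 states:
  I0: { [B → . - P], [B → . P], [B → . e P], [B → . num - B], [B' → . B], [P → . e num e], [P → . num P] }  — shift
  I1: { [B → - . P], [P → . e num e], [P → . num P] }  — shift
  I2: { [B' → B .] }  — accept
  I3: { [B → P .] }  — reduce
  I4: { [B → e . P], [P → . e num e], [P → . num P], [P → e . num e] }  — shift
  I5: { [B → num . - B], [P → . e num e], [P → . num P], [P → num . P] }  — shift
  I6: { [B → . - P], [B → . P], [B → . e P], [B → . num - B], [B → num - . B], [P → . e num e], [P → . num P] }  — shift
  I7: { [P → num P .] }  — reduce
  I8: { [P → e . num e] }  — shift
  I9: { [P → . e num e], [P → . num P], [P → num . P] }  — shift
  I10: { [P → e num . e] }  — shift
  I11: { [P → e num e .] }  — reduce
  I12: { [B → num - B .] }  — reduce
  I13: { [B → e P .] }  — reduce
  I14: { [P → . e num e], [P → . num P], [P → e num . e], [P → num . P] }  — shift
  I15: { [P → e . num e], [P → e num e .] }  — shift, reduce
  I16: { [B → - P .] }  — reduce

Conflict in state I15:
  Shift-reduce conflict between [P → e num e .] and [P → e . num e]
So the grammar is NOT LR(0).

Answer: No. Shift-reduce conflict between [P → e num e .] and [P → e . num e]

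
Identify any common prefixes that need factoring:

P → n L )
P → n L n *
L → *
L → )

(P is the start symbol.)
Left-factoring is needed when two productions for the same non-terminal
share a common prefix on the right-hand side.

Productions for P:
  P → n L )
  P → n L n *
Productions for L:
  L → *
  L → )

Found common prefix 'n L' in productions for P

Answer: Yes, P has productions with common prefix 'n L'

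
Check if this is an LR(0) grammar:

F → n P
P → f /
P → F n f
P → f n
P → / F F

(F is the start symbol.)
A grammar is LR(0) if no state in the canonical LR(0) collection has:
  - both a shift item (dot before a terminal) and a complete item (shift-reduce conflict), or
  - two or more complete items (reduce-reduce conflict; the accept item [F' → F .] counts as a complete item here).

Augment with F' → F and build the canonical LR(0) collection (I0 = CLOSURE({[F' → . F]}), then GOTO on every symbol after a dot until no new states appear). It has 13 states:
  I0: { [F → . n P], [F' → . F] }  — shift
  I1: { [F' → F .] }  — accept
  I2: { [F → . n P], [F → n . P], [P → . / F F], [P → . F n f], [P → . f /], [P → . f n] }  — shift
  I3: { [F → . n P], [P → / . F F] }  — shift
  I4: { [P → F . n f] }  — shift
  I5: { [F → n P .] }  — reduce
  I6: { [P → f . /], [P → f . n] }  — shift
  I7: { [P → f / .] }  — reduce
  I8: { [P → f n .] }  — reduce
  I9: { [P → F n . f] }  — shift
  I10: { [P → F n f .] }  — reduce
  I11: { [F → . n P], [P → / F . F] }  — shift
  I12: { [P → / F F .] }  — reduce

Every state is either a pure shift/goto state or contains exactly one complete item and nothing to shift — no conflicts. The grammar is LR(0).

Answer: Yes, the grammar is LR(0)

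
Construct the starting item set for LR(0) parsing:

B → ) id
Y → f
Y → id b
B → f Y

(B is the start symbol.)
First, augment the grammar with B' → B
I₀ = CLOSURE({ [B' → . B] }):
  [B' → . B] has the dot before B: add [B → . ) id], [B → . f Y]
No further items can be added.

I₀ = { [B → . ) id], [B → . f Y], [B' → . B] }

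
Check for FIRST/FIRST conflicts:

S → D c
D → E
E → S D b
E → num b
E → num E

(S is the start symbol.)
Yes. E → S D b / E → num b on { 'num' }; E → S D b / E → num E on { 'num' }; E → num b / E → num E on { 'num' }

A FIRST/FIRST conflict occurs when two productions N → α and N → β for the same non-terminal have FIRST(α) ∩ FIRST(β) ≠ ∅ (with ε ∈ FIRST of a nullable right-hand side, so two nullable alternatives also conflict).

FIRST sets of the non-terminals at (or reachable through a nullable prefix from) the front of some alternative:
  FIRST(S) = { 'num' }

Productions for E:
  E → S D b: FIRST = { 'num' }
  E → num b: FIRST = { 'num' }
  E → num E: FIRST = { 'num' }
S, D have only one production, so no FIRST/FIRST conflict is possible there.

Conflict for E: E → S D b and E → num b
  Overlap: { 'num' }
Conflict for E: E → S D b and E → num E
  Overlap: { 'num' }
Conflict for E: E → num b and E → num E
  Overlap: { 'num' }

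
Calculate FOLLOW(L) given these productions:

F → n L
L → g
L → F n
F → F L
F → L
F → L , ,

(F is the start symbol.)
{ $, ',', 'g', 'n' }

To compute FOLLOW(L), find every occurrence of L on a right-hand side N → α L β: add FIRST(β) \ {ε}, and if β is empty or nullable also add FOLLOW(N). Iterate to a fixed point.

In F → n L: L is at the end, add FOLLOW(F)
In F → F L: L is at the end, add FOLLOW(F)
In F → L: L is at the end, add FOLLOW(F)
In F → L , ,: L is followed by ',' ',', add FIRST(',' ',') \ {ε} = { ',' }

The FOLLOW sets referred to above (computed the same way, to a fixed point):
  FOLLOW(F) = { $, 'g', 'n' }

Taking the union: FOLLOW(L) = { $, ',', 'g', 'n' }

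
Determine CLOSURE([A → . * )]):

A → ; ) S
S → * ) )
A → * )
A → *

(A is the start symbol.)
To compute CLOSURE, for each item [A → α.Bβ] where B is a non-terminal, add [B → .γ] for all productions B → γ; repeat for the newly added items until nothing changes.

Start with: [A → . * )]
The dot precedes the terminal '*', so nothing is added.

CLOSURE = { [A → . * )] }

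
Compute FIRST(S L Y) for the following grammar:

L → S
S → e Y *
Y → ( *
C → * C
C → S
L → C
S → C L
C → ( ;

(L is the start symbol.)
{ '(', '*', 'e' }

FIRST sets of the non-terminals involved (from the grammar, by fixed-point iteration):
  FIRST(S) = { '(', '*', 'e' }

To compute FIRST(S L Y), process the symbols left to right:
Symbol S is a non-terminal. Add FIRST(S) \ {ε} = { '(', '*', 'e' }
S is not nullable (ε ∉ FIRST(S)), so stop here.
FIRST(S L Y) = { '(', '*', 'e' }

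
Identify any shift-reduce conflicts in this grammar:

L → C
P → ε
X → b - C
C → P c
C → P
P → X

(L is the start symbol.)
Yes — I0: [P → .] vs [X → . b - C]; I3: [C → P .] vs [C → P . c]; I6: [P → .] vs [X → . b - C]

A shift-reduce conflict occurs when an LR(0) state has both:
  - a complete (reduce) item [A → α .] (dot at the end), and
  - a shift item [B → β . c γ] (dot before a terminal).

Augment with L' → L and build the canonical LR(0) collection (I0 = CLOSURE({[L' → . L]}), then GOTO on every symbol after a dot until no new states appear). It has 9 states:
  I0: { [C → . P c], [C → . P], [L → . C], [L' → . L], [P → . X], [P → .], [X → . b - C] }  — shift, reduce
  I1: { [L → C .] }  — reduce
  I2: { [L' → L .] }  — accept
  I3: { [C → P . c], [C → P .] }  — shift, reduce
  I4: { [P → X .] }  — reduce
  I5: { [X → b . - C] }  — shift
  I6: { [C → . P c], [C → . P], [P → . X], [P → .], [X → . b - C], [X → b - . C] }  — shift, reduce
  I7: { [X → b - C .] }  — reduce
  I8: { [C → P c .] }  — reduce

I0 contains reduce item [P → .] and shift item [X → . b - C] — shift-reduce conflict.
I3 contains reduce item [C → P .] and shift item [C → P . c] — shift-reduce conflict.
I6 contains reduce item [P → .] and shift item [X → . b - C] — shift-reduce conflict.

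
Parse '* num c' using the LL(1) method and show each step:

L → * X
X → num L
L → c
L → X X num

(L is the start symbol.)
Stack is shown with the top on the left.

Stack    Input      Action
--------------------------
L $      * num c $  output L → * X
* X $    * num c $  match '*'
X $      num c $    output X → num L
num L $  num c $    match 'num'
L $      c $        output L → c
c $      c $        match 'c'
$        $          accept

The string is accepted.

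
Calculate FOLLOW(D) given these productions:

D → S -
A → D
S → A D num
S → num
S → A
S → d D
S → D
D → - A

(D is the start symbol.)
{ $, '-', 'd', 'num' }

D is the start symbol, so $ ∈ FOLLOW(D).
In A → D: D is at the end, add FOLLOW(A)
In S → A D num: D is followed by num, add FIRST(num) \ {ε} = { 'num' }
In S → d D: D is at the end, add FOLLOW(S)
In S → D: D is at the end, add FOLLOW(S)

The FOLLOW sets referred to above (computed the same way, to a fixed point):
  FOLLOW(A) = { $, '-', 'd', 'num' }
  FOLLOW(S) = { '-' }

Taking the union: FOLLOW(D) = { $, '-', 'd', 'num' }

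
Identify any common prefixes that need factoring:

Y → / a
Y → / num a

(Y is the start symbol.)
Left-factoring is needed when two productions for the same non-terminal
share a common prefix on the right-hand side.

Productions for Y:
  Y → / a
  Y → / num a

Found common prefix '/' in productions for Y

Answer: Yes, Y has productions with common prefix '/'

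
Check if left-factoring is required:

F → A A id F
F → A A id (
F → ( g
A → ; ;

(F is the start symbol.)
Yes, F has productions with common prefix 'A A id'

Left-factoring is needed when two productions for the same non-terminal
share a common prefix on the right-hand side.

Productions for F:
  F → A A id F
  F → A A id (
  F → ( g

Found common prefix 'A A id' in productions for F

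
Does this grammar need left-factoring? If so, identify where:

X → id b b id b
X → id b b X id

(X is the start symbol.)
Left-factoring is needed when two productions for the same non-terminal
share a common prefix on the right-hand side.

Productions for X:
  X → id b b id b
  X → id b b X id

Found common prefix 'id b b' in productions for X

Answer: Yes, X has productions with common prefix 'id b b'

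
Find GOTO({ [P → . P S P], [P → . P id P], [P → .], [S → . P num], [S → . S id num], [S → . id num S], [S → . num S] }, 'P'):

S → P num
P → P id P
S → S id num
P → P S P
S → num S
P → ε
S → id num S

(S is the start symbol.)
{ [P → . P S P], [P → . P id P], [P → .], [P → P . S P], [P → P . id P], [S → . P num], [S → . S id num], [S → . id num S], [S → . num S], [S → P . num] }

GOTO(I, 'P') = CLOSURE({ [A → αX.β] : [A → α.Xβ] ∈ I, X = 'P' })

Items with dot before 'P', with the dot advanced:
  [P → . P S P] → [P → P . S P]
  [P → . P id P] → [P → P . id P]
  [S → . P num] → [S → P . num]
Closure of the advanced items:
  [P → P . S P] has the dot before S: add [S → . P num], [S → . S id num], [S → . num S], [S → . id num S]
  [S → . P num] has the dot before P: add [P → . P id P], [P → . P S P], [P → .]

GOTO = { [P → . P S P], [P → . P id P], [P → .], [P → P . S P], [P → P . id P], [S → . P num], [S → . S id num], [S → . id num S], [S → . num S], [S → P . num] }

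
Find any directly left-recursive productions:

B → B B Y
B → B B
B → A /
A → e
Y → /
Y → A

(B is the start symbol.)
Yes, B is left-recursive

B → B B Y: LEFT RECURSIVE (starts with B)
B → B B: LEFT RECURSIVE (starts with B)
B → A /: starts with A
A → e: starts with e
Y → /: starts with '/'
Y → A: starts with A

The grammar has direct left recursion on: B.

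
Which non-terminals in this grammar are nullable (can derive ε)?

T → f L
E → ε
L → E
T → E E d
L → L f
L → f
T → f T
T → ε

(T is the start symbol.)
{ 'E', 'L', 'T' }

ε-productions: E → ε, T → ε
So E, T are immediately nullable.
L → E: every symbol on the right is nullable, so L is nullable too.
Every non-terminal is now nullable.
Nullable = { 'E', 'L', 'T' }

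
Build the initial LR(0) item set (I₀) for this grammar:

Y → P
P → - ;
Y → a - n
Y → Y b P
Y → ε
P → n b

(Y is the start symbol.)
{ [P → . - ;], [P → . n b], [Y → . P], [Y → . Y b P], [Y → . a - n], [Y → .], [Y' → . Y] }

First, augment the grammar with Y' → Y
I₀ = CLOSURE({ [Y' → . Y] }):
  [Y' → . Y] has the dot before Y: add [Y → . P], [Y → . a - n], [Y → . Y b P], [Y → .]
  [Y → . P] has the dot before P: add [P → . - ;], [P → . n b]
No further items can be added.

I₀ = { [P → . - ;], [P → . n b], [Y → . P], [Y → . Y b P], [Y → . a - n], [Y → .], [Y' → . Y] }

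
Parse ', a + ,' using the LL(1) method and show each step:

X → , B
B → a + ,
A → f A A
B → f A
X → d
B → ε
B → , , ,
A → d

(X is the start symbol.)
LL(1) parsing maintains a stack (initially the start symbol over $) and the input. At each step: if the stack top is a terminal, match it against the current input token; if it is a non-terminal N, replace it with the RHS of M[N, lookahead] (the unique production whose predict set contains the lookahead).

Stack is shown with the top on the left.

Stack    Input      Action
--------------------------
X $      , a + , $  output X → , B
, B $    , a + , $  match ','
B $      a + , $    output B → a + ,
a + , $  a + , $    match 'a'
+ , $    + , $      match '+'
, $      , $        match ','
$        $          accept

The string is accepted.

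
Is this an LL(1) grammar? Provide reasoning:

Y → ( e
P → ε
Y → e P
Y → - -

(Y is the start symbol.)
Yes, the grammar is LL(1).

For Y:
  PREDICT(Y → '(' e) = { '(' }
  PREDICT(Y → e P) = { 'e' }
  PREDICT(Y → '-' '-') = { '-' }
P has a single production, so nothing to check there.

All predict sets are disjoint. The grammar IS LL(1).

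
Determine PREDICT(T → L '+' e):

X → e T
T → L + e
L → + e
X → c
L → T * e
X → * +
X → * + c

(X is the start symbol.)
PREDICT(T → L '+' e) = (FIRST(RHS) \ {ε}) ∪ (FOLLOW(T) if ε ∈ FIRST(RHS), i.e. RHS ⇒* ε)
FIRST(L) = { '+' }
FIRST(L '+' e) = { '+' }
ε ∉ FIRST(L '+' e), so FOLLOW(T) is not added.
PREDICT(T → L '+' e) = { '+' }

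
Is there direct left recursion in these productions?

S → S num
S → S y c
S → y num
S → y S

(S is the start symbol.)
Yes, S is left-recursive

Direct left recursion occurs when N → N α for some non-terminal N (the right-hand side begins with the left-hand side itself).

S → S num: LEFT RECURSIVE (starts with S)
S → S y c: LEFT RECURSIVE (starts with S)
S → y num: starts with y
S → y S: starts with y

The grammar has direct left recursion on: S.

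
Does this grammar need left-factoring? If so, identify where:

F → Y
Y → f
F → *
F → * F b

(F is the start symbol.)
Left-factoring is needed when two productions for the same non-terminal
share a common prefix on the right-hand side.

Productions for F:
  F → Y
  F → *
  F → * F b

Found common prefix '*' in productions for F

Answer: Yes, F has productions with common prefix '*'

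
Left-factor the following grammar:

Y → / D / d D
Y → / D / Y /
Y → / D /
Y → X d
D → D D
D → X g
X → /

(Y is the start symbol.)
Left-factoring transforms A → αβ₁ | αβ₂ into A → αA' and A' → β₁ | β₂
(α is the longest common prefix among the alternatives). Repeat until
no nonterminal has two alternatives with a common prefix.

Round 1: Y has alternatives sharing prefix '/ D /'. Introduce Y': Y → / D / Y'
  Add: Y' → d D
  Add: Y' → Y /
  Add: Y' → ε

No remaining common prefixes — done.

Resulting grammar:
Y → / D / Y'
Y' → d D
Y' → Y /
Y' → ε
Y → X d
D → D D
D → X g
X → /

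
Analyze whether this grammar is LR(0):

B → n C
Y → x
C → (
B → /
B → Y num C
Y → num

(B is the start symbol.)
Yes, the grammar is LR(0)

A grammar is LR(0) if no state in the canonical LR(0) collection has:
  - both a shift item (dot before a terminal) and a complete item (shift-reduce conflict), or
  - two or more complete items (reduce-reduce conflict; the accept item [B' → B .] counts as a complete item here).

Augment with B' → B and build the canonical LR(0) collection (I0 = CLOSURE({[B' → . B]}), then GOTO on every symbol after a dot until no new states appear). It has 11 states:
  I0: { [B → . /], [B → . Y num C], [B → . n C], [B' → . B], [Y → . num], [Y → . x] }  — shift
  I1: { [B → / .] }  — reduce
  I2: { [B' → B .] }  — accept
  I3: { [B → Y . num C] }  — shift
  I4: { [B → n . C], [C → . (] }  — shift
  I5: { [Y → num .] }  — reduce
  I6: { [Y → x .] }  — reduce
  I7: { [C → ( .] }  — reduce
  I8: { [B → n C .] }  — reduce
  I9: { [B → Y num . C], [C → . (] }  — shift
  I10: { [B → Y num C .] }  — reduce

Every state is either a pure shift/goto state or contains exactly one complete item and nothing to shift — no conflicts. The grammar is LR(0).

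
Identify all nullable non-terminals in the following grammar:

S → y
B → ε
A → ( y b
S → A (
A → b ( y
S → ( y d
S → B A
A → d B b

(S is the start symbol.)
A non-terminal is nullable if it can derive ε (the empty string): either it has an ε-production, or it has a production whose right-hand side consists entirely of nullable non-terminals.

ε-productions: B → ε
So B is immediately nullable.
No further non-terminal can be added: every production for the remaining non-terminals contains a terminal or a non-nullable non-terminal.
Nullable = { 'B' }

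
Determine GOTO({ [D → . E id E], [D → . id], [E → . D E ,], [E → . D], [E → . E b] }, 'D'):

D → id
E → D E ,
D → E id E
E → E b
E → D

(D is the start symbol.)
GOTO(I, 'D') = CLOSURE({ [A → αX.β] : [A → α.Xβ] ∈ I, X = 'D' })

Items with dot before 'D', with the dot advanced:
  [E → . D] → [E → D .]
  [E → . D E ,] → [E → D . E ,]
Closure of the advanced items:
  [E → D . E ,] has the dot before E: add [E → . D E ,], [E → . E b], [E → . D]
  [E → . D E ,] has the dot before D: add [D → . id], [D → . E id E]

GOTO = { [D → . E id E], [D → . id], [E → . D E ,], [E → . D], [E → . E b], [E → D . E ,], [E → D .] }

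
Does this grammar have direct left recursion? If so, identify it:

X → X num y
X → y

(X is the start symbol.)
Direct left recursion occurs when N → N α for some non-terminal N (the right-hand side begins with the left-hand side itself).

X → X num y: LEFT RECURSIVE (starts with X)
X → y: starts with y

The grammar has direct left recursion on: X.

Answer: Yes, X is left-recursive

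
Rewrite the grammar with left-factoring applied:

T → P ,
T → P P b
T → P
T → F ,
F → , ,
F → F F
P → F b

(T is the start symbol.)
Left-factoring transforms A → αβ₁ | αβ₂ into A → αA' and A' → β₁ | β₂
(α is the longest common prefix among the alternatives). Repeat until
no nonterminal has two alternatives with a common prefix.

Round 1: T has alternatives sharing prefix 'P'. Introduce T': T → P T'
  Add: T' → ,
  Add: T' → P b
  Add: T' → ε

No remaining common prefixes — done.

Resulting grammar:
T → P T'
T' → ,
T' → P b
T' → ε
T → F ,
F → , ,
F → F F
P → F b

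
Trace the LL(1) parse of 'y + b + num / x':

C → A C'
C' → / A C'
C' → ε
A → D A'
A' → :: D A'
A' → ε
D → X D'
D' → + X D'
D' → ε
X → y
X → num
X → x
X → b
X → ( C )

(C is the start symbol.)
LL(1) parsing maintains a stack (initially the start symbol over $) and the input. At each step: if the stack top is a terminal, match it against the current input token; if it is a non-terminal N, replace it with the RHS of M[N, lookahead] (the unique production whose predict set contains the lookahead).

Stack is shown with the top on the left.

Stack           Input              Action
-----------------------------------------
C $             y + b + num / x $  output C → A C'
A C' $          y + b + num / x $  output A → D A'
D A' C' $       y + b + num / x $  output D → X D'
X D' A' C' $    y + b + num / x $  output X → y
y D' A' C' $    y + b + num / x $  match 'y'
D' A' C' $      + b + num / x $    output D' → + X D'
+ X D' A' C' $  + b + num / x $    match '+'
X D' A' C' $    b + num / x $      output X → b
b D' A' C' $    b + num / x $      match 'b'
D' A' C' $      + num / x $        output D' → + X D'
+ X D' A' C' $  + num / x $        match '+'
X D' A' C' $    num / x $          output X → num
num D' A' C' $  num / x $          match 'num'
D' A' C' $      / x $              output D' → ε
A' C' $         / x $              output A' → ε
C' $            / x $              output C' → / A C'
/ A C' $        / x $              match '/'
A C' $          x $                output A → D A'
D A' C' $       x $                output D → X D'
X D' A' C' $    x $                output X → x
x D' A' C' $    x $                match 'x'
D' A' C' $      $                  output D' → ε
A' C' $         $                  output A' → ε
C' $            $                  output C' → ε
$               $                  accept

The string is accepted.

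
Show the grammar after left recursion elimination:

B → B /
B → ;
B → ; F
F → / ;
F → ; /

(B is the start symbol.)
B → ; B'
B → ; F B'
B' → / B'
B' → ε
F → / ;
F → ; /

B is directly left-recursive. The standard transformation for
  A → A α₁ | ... | A α_m | β₁ | ... | β_n
is
  A  → β₁ A' | ... | β_n A'
  A' → α₁ A' | ... | α_m A' | ε

B → ; becomes B → ; B'
B → ; F becomes B → ; F B'
B → B / becomes B' → / B'
Add B' → ε

Productions for other non-terminals are unchanged:
  F → / ;
  F → ; /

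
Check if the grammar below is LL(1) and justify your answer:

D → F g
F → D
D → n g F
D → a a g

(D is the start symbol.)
No. Predict set conflict for D: { 'n' }

A grammar is LL(1) if for each non-terminal N with multiple productions, the predict sets of those productions are pairwise disjoint, where PREDICT(N → α) = (FIRST(α) \ {ε}) ∪ (FOLLOW(N) if α ⇒* ε).

Relevant sets:
  FIRST(F) = { 'a', 'n' }

For D:
  PREDICT(D → F g) = { 'a', 'n' }
  PREDICT(D → n g F) = { 'n' }
  PREDICT(D → a a g) = { 'a' }
F has a single production, so nothing to check there.

Conflict found: Predict set conflict for D: { 'n' }
The grammar is NOT LL(1).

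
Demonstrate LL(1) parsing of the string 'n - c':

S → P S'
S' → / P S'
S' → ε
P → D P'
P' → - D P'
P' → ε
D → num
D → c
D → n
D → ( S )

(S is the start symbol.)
LL(1) parsing maintains a stack (initially the start symbol over $) and the input. At each step: if the stack top is a terminal, match it against the current input token; if it is a non-terminal N, replace it with the RHS of M[N, lookahead] (the unique production whose predict set contains the lookahead).

Stack is shown with the top on the left.

Stack        Input    Action
----------------------------
S $          n - c $  output S → P S'
P S' $       n - c $  output P → D P'
D P' S' $    n - c $  output D → n
n P' S' $    n - c $  match 'n'
P' S' $      - c $    output P' → - D P'
- D P' S' $  - c $    match '-'
D P' S' $    c $      output D → c
c P' S' $    c $      match 'c'
P' S' $      $        output P' → ε
S' $         $        output S' → ε
$            $        accept

The string is accepted.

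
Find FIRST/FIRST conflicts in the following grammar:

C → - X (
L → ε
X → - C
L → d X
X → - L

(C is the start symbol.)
Yes. X → '-' C / X → '-' L on { '-' }

A FIRST/FIRST conflict occurs when two productions N → α and N → β for the same non-terminal have FIRST(α) ∩ FIRST(β) ≠ ∅ (with ε ∈ FIRST of a nullable right-hand side, so two nullable alternatives also conflict).

Productions for L:
  L → ε: FIRST = { ε }
  L → d X: FIRST = { 'd' }
Productions for X:
  X → - C: FIRST = { '-' }
  X → - L: FIRST = { '-' }
C has only one production, so no FIRST/FIRST conflict is possible there.

Conflict for X: X → - C and X → - L
  Overlap: { '-' }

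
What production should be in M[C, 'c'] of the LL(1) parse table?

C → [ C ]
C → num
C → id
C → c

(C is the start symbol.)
To find M[C, 'c'], we find productions for C where 'c' is in the predict set (PREDICT(N → α) = (FIRST(α) \ {ε}) ∪ (FOLLOW(N) if α ⇒* ε)).

C → [ C ]: PREDICT = { '[' }
C → num: PREDICT = { 'num' }
C → id: PREDICT = { 'id' }
C → c: PREDICT = { 'c' }
  'c' is in predict set, so this production goes in M[C, 'c']

M[C, 'c'] = C → c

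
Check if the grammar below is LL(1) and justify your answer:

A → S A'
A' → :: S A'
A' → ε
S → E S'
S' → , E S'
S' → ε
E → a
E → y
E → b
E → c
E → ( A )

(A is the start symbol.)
Yes, the grammar is LL(1).

Relevant sets:
  FOLLOW(A') = { $, ')' }
  FOLLOW(S') = { $, ')', '::' }

For A':
  PREDICT(A' → :: S A') = { '::' }
  PREDICT(A' → ε) = { $, ')' }
For S':
  PREDICT(S' → ',' E S') = { ',' }
  PREDICT(S' → ε) = { $, ')', '::' }
For E:
  PREDICT(E → a) = { 'a' }
  PREDICT(E → y) = { 'y' }
  PREDICT(E → b) = { 'b' }
  PREDICT(E → c) = { 'c' }
  PREDICT(E → '(' A ')') = { '(' }
A, S have a single production, so nothing to check there.

All predict sets are disjoint. The grammar IS LL(1).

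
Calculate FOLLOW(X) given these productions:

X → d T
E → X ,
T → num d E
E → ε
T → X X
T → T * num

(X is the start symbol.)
{ $, '*', ',', 'd' }

X is the start symbol, so $ ∈ FOLLOW(X).
In E → X ,: X is followed by ',', add FIRST(',') \ {ε} = { ',' }
In T → X X: X is followed by X, add FIRST(X) \ {ε} = { 'd' }
In T → X X: X is at the end, add FOLLOW(T)

The FOLLOW sets referred to above (computed the same way, to a fixed point):
  FOLLOW(T) = { $, '*', ',', 'd' }

Taking the union: FOLLOW(X) = { $, '*', ',', 'd' }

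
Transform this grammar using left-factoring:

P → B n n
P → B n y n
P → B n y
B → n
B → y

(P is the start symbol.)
P → B n P'
P' → n
P' → y P''
P'' → n
P'' → ε
B → n
B → y

Left-factoring transforms A → αβ₁ | αβ₂ into A → αA' and A' → β₁ | β₂
(α is the longest common prefix among the alternatives). Repeat until
no nonterminal has two alternatives with a common prefix.

Round 1: P has alternatives sharing prefix 'B n'. Introduce P': P → B n P'
  Add: P' → n
  Add: P' → y n
  Add: P' → y

Round 2: P' has alternatives sharing prefix 'y'. Introduce P'': P' → y P''
  Add: P'' → n
  Add: P'' → ε

No remaining common prefixes — done.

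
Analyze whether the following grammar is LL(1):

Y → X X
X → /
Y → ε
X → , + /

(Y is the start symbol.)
Relevant sets:
  FIRST(X) = { ',', '/' }
  FOLLOW(Y) = { $ }

For Y:
  PREDICT(Y → X X) = { ',', '/' }
  PREDICT(Y → ε) = { $ }
For X:
  PREDICT(X → '/') = { '/' }
  PREDICT(X → ',' '+' '/') = { ',' }

All predict sets are disjoint. The grammar IS LL(1).

Answer: Yes, the grammar is LL(1).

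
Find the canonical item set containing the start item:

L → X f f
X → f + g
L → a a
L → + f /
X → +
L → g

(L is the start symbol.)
{ [L → . + f /], [L → . X f f], [L → . a a], [L → . g], [L' → . L], [X → . +], [X → . f + g] }

First, augment the grammar with L' → L
I₀ = CLOSURE({ [L' → . L] }):
  [L' → . L] has the dot before L: add [L → . X f f], [L → . a a], [L → . + f /], [L → . g]
  [L → . X f f] has the dot before X: add [X → . f + g], [X → . +]
No further items can be added.

I₀ = { [L → . + f /], [L → . X f f], [L → . a a], [L → . g], [L' → . L], [X → . +], [X → . f + g] }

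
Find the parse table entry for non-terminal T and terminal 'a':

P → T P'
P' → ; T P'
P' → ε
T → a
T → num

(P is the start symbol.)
To find M[T, 'a'], we find productions for T where 'a' is in the predict set (PREDICT(N → α) = (FIRST(α) \ {ε}) ∪ (FOLLOW(N) if α ⇒* ε)).

T → a: PREDICT = { 'a' }
  'a' is in predict set, so this production goes in M[T, 'a']
T → num: PREDICT = { 'num' }

M[T, 'a'] = T → a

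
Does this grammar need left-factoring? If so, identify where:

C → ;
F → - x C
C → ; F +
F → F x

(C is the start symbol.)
Yes, C has productions with common prefix ';'

Left-factoring is needed when two productions for the same non-terminal
share a common prefix on the right-hand side.

Productions for C:
  C → ;
  C → ; F +
Productions for F:
  F → - x C
  F → F x

Found common prefix ';' in productions for C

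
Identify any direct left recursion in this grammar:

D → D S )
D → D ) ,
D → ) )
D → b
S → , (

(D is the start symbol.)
Yes, D is left-recursive

D → D S ): LEFT RECURSIVE (starts with D)
D → D ) ,: LEFT RECURSIVE (starts with D)
D → ) ): starts with ')'
D → b: starts with b
S → , (: starts with ','

The grammar has direct left recursion on: D.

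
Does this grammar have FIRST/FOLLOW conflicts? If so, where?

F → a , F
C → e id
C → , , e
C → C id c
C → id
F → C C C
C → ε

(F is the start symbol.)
A FIRST/FOLLOW conflict occurs when a non-terminal N has a nullable alternative N → β (β ⇒* ε) and another alternative N → α with FIRST(α) ∩ FOLLOW(N) ≠ ∅: on such a lookahead the parser cannot decide between expanding α and letting N vanish via β.

Nullable non-terminals: C, F.
FIRST sets used below: FIRST(C) = { ',', 'e', 'id', ε }

C: nullable alternative(s) C → ε; FOLLOW(C) = { $, ',', 'e', 'id' }
  C → e id: FIRST \ {ε} = { 'e' } — overlaps FOLLOW(C) on { 'e' }: CONFLICT
  C → , , e: FIRST \ {ε} = { ',' } — overlaps FOLLOW(C) on { ',' }: CONFLICT
  C → C id c: FIRST \ {ε} = { ',', 'e', 'id' } — overlaps FOLLOW(C) on { ',', 'e', 'id' }: CONFLICT
  C → id: FIRST \ {ε} = { 'id' } — overlaps FOLLOW(C) on { 'id' }: CONFLICT
  C → ε: FIRST \ {ε} = { } — this is the only nullable alternative, skip

F: nullable alternative(s) F → C C C; FOLLOW(F) = { $ }
  F → a , F: FIRST \ {ε} = { 'a' } — disjoint from FOLLOW(F)
  F → C C C: FIRST \ {ε} = { ',', 'e', 'id' } — this is the only nullable alternative, skip

So the grammar has 4 FIRST/FOLLOW conflicts (marked CONFLICT above).

Answer: Yes. C → e id with FOLLOW(C) on { 'e' }; C → ',' ',' e with FOLLOW(C) on { ',' }; C → C id c with FOLLOW(C) on { ',', 'e', 'id' }; C → id with FOLLOW(C) on { 'id' }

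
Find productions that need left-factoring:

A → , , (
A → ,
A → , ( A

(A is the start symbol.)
Left-factoring is needed when two productions for the same non-terminal
share a common prefix on the right-hand side.

Productions for A:
  A → , , (
  A → ,
  A → , ( A

Found common prefix ',' in productions for A

Answer: Yes, A has productions with common prefix ','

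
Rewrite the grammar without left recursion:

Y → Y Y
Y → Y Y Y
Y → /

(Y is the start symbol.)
Y is directly left-recursive. The standard transformation for
  A → A α₁ | ... | A α_m | β₁ | ... | β_n
is
  A  → β₁ A' | ... | β_n A'
  A' → α₁ A' | ... | α_m A' | ε

Y → / becomes Y → / Y'
Y → Y Y becomes Y' → Y Y'
Y → Y Y Y becomes Y' → Y Y Y'
Add Y' → ε

Resulting grammar:
Y → / Y'
Y' → Y Y'
Y' → Y Y Y'
Y' → ε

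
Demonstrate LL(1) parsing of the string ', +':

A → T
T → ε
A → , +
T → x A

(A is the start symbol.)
LL(1) parsing maintains a stack (initially the start symbol over $) and the input. At each step: if the stack top is a terminal, match it against the current input token; if it is a non-terminal N, replace it with the RHS of M[N, lookahead] (the unique production whose predict set contains the lookahead).

Stack is shown with the top on the left.

Stack  Input  Action
--------------------
A $    , + $  output A → , +
, + $  , + $  match ','
+ $    + $    match '+'
$      $      accept

The string is accepted.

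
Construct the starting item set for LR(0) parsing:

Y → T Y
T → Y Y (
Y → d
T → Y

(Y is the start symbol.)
{ [T → . Y Y (], [T → . Y], [Y → . T Y], [Y → . d], [Y' → . Y] }

First, augment the grammar with Y' → Y
I₀ = CLOSURE({ [Y' → . Y] }):
  [Y' → . Y] has the dot before Y: add [Y → . T Y], [Y → . d]
  [Y → . T Y] has the dot before T: add [T → . Y Y (], [T → . Y]
No further items can be added.

I₀ = { [T → . Y Y (], [T → . Y], [Y → . T Y], [Y → . d], [Y' → . Y] }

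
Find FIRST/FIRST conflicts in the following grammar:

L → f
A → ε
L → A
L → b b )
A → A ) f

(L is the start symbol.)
A FIRST/FIRST conflict occurs when two productions N → α and N → β for the same non-terminal have FIRST(α) ∩ FIRST(β) ≠ ∅ (with ε ∈ FIRST of a nullable right-hand side, so two nullable alternatives also conflict).

FIRST sets of the non-terminals at (or reachable through a nullable prefix from) the front of some alternative:
  FIRST(A) = { ')', ε }

Productions for L:
  L → f: FIRST = { 'f' }
  L → A: FIRST = { ')', ε }
  L → b b ): FIRST = { 'b' }
Productions for A:
  A → ε: FIRST = { ε }
  A → A ) f: FIRST = { ')' }

All alternatives of each non-terminal have pairwise disjoint FIRST sets.

Answer: No FIRST/FIRST conflicts.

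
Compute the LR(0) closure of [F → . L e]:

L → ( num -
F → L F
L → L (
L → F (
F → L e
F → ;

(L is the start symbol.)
{ [F → . ;], [F → . L F], [F → . L e], [L → . ( num -], [L → . F (], [L → . L (] }

To compute CLOSURE, for each item [A → α.Bβ] where B is a non-terminal, add [B → .γ] for all productions B → γ; repeat for the newly added items until nothing changes.

Start with: [F → . L e]
  [F → . L e] has the dot before L: add [L → . ( num -], [L → . L (], [L → . F (]
  [L → . F (] has the dot before F: add [F → . L F], [F → . ;]
No further items can be added.

CLOSURE = { [F → . ;], [F → . L F], [F → . L e], [L → . ( num -], [L → . F (], [L → . L (] }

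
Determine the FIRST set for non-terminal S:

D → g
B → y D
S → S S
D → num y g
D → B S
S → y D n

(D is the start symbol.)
{ 'y' }

To compute FIRST(S), examine every production with S on the left-hand side, reading each right-hand side left to right until a non-nullable symbol is reached.

From S → S S:
  - S is the symbol being defined: contributes nothing new
    S is not nullable, so stop
From S → y D n:
  - y is a terminal: add 'y' and stop

Collecting: FIRST(S) = { 'y' }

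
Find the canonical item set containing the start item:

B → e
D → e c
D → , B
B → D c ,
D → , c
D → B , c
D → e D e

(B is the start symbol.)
{ [B → . D c ,], [B → . e], [B' → . B], [D → . , B], [D → . , c], [D → . B , c], [D → . e D e], [D → . e c] }

First, augment the grammar with B' → B
I₀ = CLOSURE({ [B' → . B] }):
  [B' → . B] has the dot before B: add [B → . e], [B → . D c ,]
  [B → . D c ,] has the dot before D: add [D → . e c], [D → . , B], [D → . , c], [D → . B , c], [D → . e D e]
No further items can be added.

I₀ = { [B → . D c ,], [B → . e], [B' → . B], [D → . , B], [D → . , c], [D → . B , c], [D → . e D e], [D → . e c] }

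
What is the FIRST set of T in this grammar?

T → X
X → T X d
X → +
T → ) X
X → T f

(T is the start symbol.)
{ ')', '+' }

To compute FIRST(T), examine every production with T on the left-hand side, reading each right-hand side left to right until a non-nullable symbol is reached.

FIRST sets of the other non-terminals involved (by the same procedure, iterated to a fixed point):
  FIRST(X) = { ')', '+' }

From T → X:
  - X is a non-terminal: add FIRST(X) \ {ε} = { ')', '+' }
    X is not nullable, so stop
From T → ) X:
  - ')' is a terminal: add ')' and stop

Collecting: FIRST(T) = { ')', '+' }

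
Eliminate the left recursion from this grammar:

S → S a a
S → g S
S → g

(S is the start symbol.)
S is directly left-recursive. The standard transformation for
  A → A α₁ | ... | A α_m | β₁ | ... | β_n
is
  A  → β₁ A' | ... | β_n A'
  A' → α₁ A' | ... | α_m A' | ε

S → g S becomes S → g S S'
S → g becomes S → g S'
S → S a a becomes S' → a a S'
Add S' → ε

Resulting grammar:
S → g S S'
S → g S'
S' → a a S'
S' → ε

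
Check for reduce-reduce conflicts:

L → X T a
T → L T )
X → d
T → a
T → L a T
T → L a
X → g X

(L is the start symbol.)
A reduce-reduce conflict occurs when an LR(0) state has two complete items [A → α .] and [B → β .] — both call for a reduction, and with no lookahead the parser cannot choose between them.

Augment with L' → L and build the canonical LR(0) collection (I0 = CLOSURE({[L' → . L]}), then GOTO on every symbol after a dot until no new states appear). It has 14 states:
  I0: { [L → . X T a], [L' → . L], [X → . d], [X → . g X] }  — shift
  I1: { [L' → L .] }  — accept
  I2: { [L → . X T a], [L → X . T a], [T → . L T )], [T → . L a T], [T → . L a], [T → . a], [X → . d], [X → . g X] }  — shift
  I3: { [X → d .] }  — reduce
  I4: { [X → . d], [X → . g X], [X → g . X] }  — shift
  I5: { [X → g X .] }  — reduce
  I6: { [L → . X T a], [T → . L T )], [T → . L a T], [T → . L a], [T → . a], [T → L . T )], [T → L . a T], [T → L . a], [X → . d], [X → . g X] }  — shift
  I7: { [L → X T . a] }  — shift
  I8: { [T → a .] }  — reduce
  I9: { [L → X T a .] }  — reduce
  I10: { [T → L T . )] }  — shift
  I11: { [L → . X T a], [T → . L T )], [T → . L a T], [T → . L a], [T → . a], [T → L a . T], [T → L a .], [T → a .], [X → . d], [X → . g X] }  — shift, 2 reduces
  I12: { [T → L a T .] }  — reduce
  I13: { [T → L T ) .] }  — reduce

I11 contains complete items [T → L a .], [T → a .] — reduce-reduce conflict.

Answer: Yes — I11: [T → L a .] vs [T → a .]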